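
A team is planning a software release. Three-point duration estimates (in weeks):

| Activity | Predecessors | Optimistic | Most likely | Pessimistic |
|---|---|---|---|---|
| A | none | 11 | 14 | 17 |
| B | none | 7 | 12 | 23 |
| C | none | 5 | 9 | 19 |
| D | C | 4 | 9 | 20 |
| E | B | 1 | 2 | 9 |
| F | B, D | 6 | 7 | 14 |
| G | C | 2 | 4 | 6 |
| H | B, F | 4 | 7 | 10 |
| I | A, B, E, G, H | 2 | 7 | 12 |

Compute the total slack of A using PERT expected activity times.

te_A = (11 + 4·14 + 17)/6 = 84/6 = 14
te_B = (7 + 4·12 + 23)/6 = 78/6 = 13
te_C = (5 + 4·9 + 19)/6 = 60/6 = 10
te_D = (4 + 4·9 + 20)/6 = 60/6 = 10
te_E = (1 + 4·2 + 9)/6 = 18/6 = 3
te_F = (6 + 4·7 + 14)/6 = 48/6 = 8
te_G = (2 + 4·4 + 6)/6 = 24/6 = 4
te_H = (4 + 4·7 + 10)/6 = 42/6 = 7
te_I = (2 + 4·7 + 12)/6 = 42/6 = 7

Forward pass:
ES_A = 0; EF_A = 14
ES_B = 0; EF_B = 13
ES_C = 0; EF_C = 10
ES_D = 10; EF_D = 10+10 = 20
ES_E = 13; EF_E = 13+3 = 16
ES_F = max(EF_B=13, EF_D=20) = 20; EF_F = 20+8 = 28
ES_G = 10; EF_G = 10+4 = 14
ES_H = max(EF_B=13, EF_F=28) = 28; EF_H = 28+7 = 35
ES_I = max(EF_A=14, EF_B=13, EF_E=16, EF_G=14, EF_H=35) = 35; EF_I = 35+7 = 42
Expected project duration μ = 42 weeks. Critical path: C → D → F → H → I.

Backward pass:
LF_I = 42; LS_I = 42−7 = 35
LF_H = LS_I = 35; LS_H = 35−7 = 28
LF_G = LS_I = 35; LS_G = 35−4 = 31
LF_F = LS_H = 28; LS_F = 28−8 = 20
LF_E = LS_I = 35; LS_E = 35−3 = 32
LF_D = LS_F = 20; LS_D = 20−10 = 10
LF_C = min(LS_D=10, LS_G=31) = 10; LS_C = 10−10 = 0
LF_B = min(LS_E=32, LS_F=20, LS_H=28, LS_I=35) = 20; LS_B = 20−13 = 7
LF_A = LS_I = 35; LS_A = 35−14 = 21
Slack_A = LS_A − ES_A = 21 − 0 = 21

21 weeks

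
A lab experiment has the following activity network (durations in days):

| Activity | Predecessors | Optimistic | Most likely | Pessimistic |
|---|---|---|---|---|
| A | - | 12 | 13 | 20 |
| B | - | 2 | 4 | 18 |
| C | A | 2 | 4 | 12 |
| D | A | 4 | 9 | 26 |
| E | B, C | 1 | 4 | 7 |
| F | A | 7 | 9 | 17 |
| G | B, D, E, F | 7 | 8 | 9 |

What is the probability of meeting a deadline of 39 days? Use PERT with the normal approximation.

te_A = (12 + 4·13 + 20)/6 = 84/6 = 14; σ²_A = ((20−12)/6)² = 1.778
te_B = (2 + 4·4 + 18)/6 = 36/6 = 6; σ²_B = ((18−2)/6)² = 7.111
te_C = (2 + 4·4 + 12)/6 = 30/6 = 5; σ²_C = ((12−2)/6)² = 2.778
te_D = (4 + 4·9 + 26)/6 = 66/6 = 11; σ²_D = ((26−4)/6)² = 13.444
te_E = (1 + 4·4 + 7)/6 = 24/6 = 4; σ²_E = ((7−1)/6)² = 1.000
te_F = (7 + 4·9 + 17)/6 = 60/6 = 10; σ²_F = ((17−7)/6)² = 2.778
te_G = (7 + 4·8 + 9)/6 = 48/6 = 8; σ²_G = ((9−7)/6)² = 0.111

Forward pass:
ES_A = 0; EF_A = 14
ES_B = 0; EF_B = 6
ES_C = 14; EF_C = 14+5 = 19
ES_D = 14; EF_D = 14+11 = 25
ES_E = max(EF_B=6, EF_C=19) = 19; EF_E = 19+4 = 23
ES_F = 14; EF_F = 14+10 = 24
ES_G = max(EF_B=6, EF_D=25, EF_E=23, EF_F=24) = 25; EF_G = 25+8 = 33
Expected project duration μ = 33 days. Critical path: A → D → G.

Variance along critical path = 1.778 + 13.444 + 0.111 = 15.333; σ = √15.333 = 3.916 days.
Z = (39 − 33) / 3.916 = 1.532
P(T ≤ 39) = Φ(1.532) ≈ 0.937

0.937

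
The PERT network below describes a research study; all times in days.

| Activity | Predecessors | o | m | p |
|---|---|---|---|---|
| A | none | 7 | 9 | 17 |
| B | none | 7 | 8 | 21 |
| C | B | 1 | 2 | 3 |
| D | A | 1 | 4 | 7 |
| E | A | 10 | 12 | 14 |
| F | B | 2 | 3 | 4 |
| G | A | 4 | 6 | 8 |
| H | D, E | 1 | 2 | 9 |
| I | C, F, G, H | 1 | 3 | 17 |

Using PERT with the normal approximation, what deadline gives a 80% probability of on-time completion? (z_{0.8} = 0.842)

32.9 days

te_A = (7 + 4·9 + 17)/6 = 60/6 = 10; σ²_A = ((17−7)/6)² = 2.778
te_B = (7 + 4·8 + 21)/6 = 60/6 = 10; σ²_B = ((21−7)/6)² = 5.444
te_C = (1 + 4·2 + 3)/6 = 12/6 = 2; σ²_C = ((3−1)/6)² = 0.111
te_D = (1 + 4·4 + 7)/6 = 24/6 = 4; σ²_D = ((7−1)/6)² = 1.000
te_E = (10 + 4·12 + 14)/6 = 72/6 = 12; σ²_E = ((14−10)/6)² = 0.444
te_F = (2 + 4·3 + 4)/6 = 18/6 = 3; σ²_F = ((4−2)/6)² = 0.111
te_G = (4 + 4·6 + 8)/6 = 36/6 = 6; σ²_G = ((8−4)/6)² = 0.444
te_H = (1 + 4·2 + 9)/6 = 18/6 = 3; σ²_H = ((9−1)/6)² = 1.778
te_I = (1 + 4·3 + 17)/6 = 30/6 = 5; σ²_I = ((17−1)/6)² = 7.111

Forward pass:
ES_A = 0; EF_A = 10
ES_B = 0; EF_B = 10
ES_C = 10; EF_C = 10+2 = 12
ES_D = 10; EF_D = 10+4 = 14
ES_E = 10; EF_E = 10+12 = 22
ES_F = 10; EF_F = 10+3 = 13
ES_G = 10; EF_G = 10+6 = 16
ES_H = max(EF_D=14, EF_E=22) = 22; EF_H = 22+3 = 25
ES_I = max(EF_C=12, EF_F=13, EF_G=16, EF_H=25) = 25; EF_I = 25+5 = 30
Expected project duration μ = 30 days. Critical path: A → E → H → I.

Variance along critical path = 2.778 + 0.444 + 1.778 + 7.111 = 12.111; σ = 3.480 days.
D = μ + z·σ = 30 + 0.842·3.480 = 32.9 days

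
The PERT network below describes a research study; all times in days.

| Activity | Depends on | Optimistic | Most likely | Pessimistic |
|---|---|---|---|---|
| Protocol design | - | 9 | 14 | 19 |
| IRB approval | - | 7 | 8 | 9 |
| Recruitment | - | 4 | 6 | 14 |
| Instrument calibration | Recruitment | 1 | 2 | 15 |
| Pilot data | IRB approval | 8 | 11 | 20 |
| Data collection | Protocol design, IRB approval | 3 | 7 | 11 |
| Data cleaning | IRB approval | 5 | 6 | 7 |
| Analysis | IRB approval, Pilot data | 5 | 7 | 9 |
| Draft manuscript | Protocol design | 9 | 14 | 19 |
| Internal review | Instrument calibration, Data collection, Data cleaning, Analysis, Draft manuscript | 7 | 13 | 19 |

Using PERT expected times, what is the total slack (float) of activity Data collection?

7 days

te_Protocol design = (9 + 4·14 + 19)/6 = 84/6 = 14
te_IRB approval = (7 + 4·8 + 9)/6 = 48/6 = 8
te_Recruitment = (4 + 4·6 + 14)/6 = 42/6 = 7
te_Instrument calibration = (1 + 4·2 + 15)/6 = 24/6 = 4
te_Pilot data = (8 + 4·11 + 20)/6 = 72/6 = 12
te_Data collection = (3 + 4·7 + 11)/6 = 42/6 = 7
te_Data cleaning = (5 + 4·6 + 7)/6 = 36/6 = 6
te_Analysis = (5 + 4·7 + 9)/6 = 42/6 = 7
te_Draft manuscript = (9 + 4·14 + 19)/6 = 84/6 = 14
te_Internal review = (7 + 4·13 + 19)/6 = 78/6 = 13

Forward pass:
ES_Protocol design = 0; EF_Protocol design = 14
ES_IRB approval = 0; EF_IRB approval = 8
ES_Recruitment = 0; EF_Recruitment = 7
ES_Instrument calibration = 7; EF_Instrument calibration = 7+4 = 11
ES_Pilot data = 8; EF_Pilot data = 8+12 = 20
ES_Data collection = max(EF_Protocol design=14, EF_IRB approval=8) = 14; EF_Data collection = 14+7 = 21
ES_Data cleaning = 8; EF_Data cleaning = 8+6 = 14
ES_Analysis = max(EF_IRB approval=8, EF_Pilot data=20) = 20; EF_Analysis = 20+7 = 27
ES_Draft manuscript = 14; EF_Draft manuscript = 14+14 = 28
ES_Internal review = max(EF_Instrument calibration=11, EF_Data collection=21, EF_Data cleaning=14, EF_Analysis=27, EF_Draft manuscript=28) = 28; EF_Internal review = 28+13 = 41
Expected project duration μ = 41 days. Critical path: Protocol design → Draft manuscript → Internal review.

Backward pass:
LF_Internal review = 41; LS_Internal review = 41−13 = 28
LF_Draft manuscript = LS_Internal review = 28; LS_Draft manuscript = 28−14 = 14
LF_Analysis = LS_Internal review = 28; LS_Analysis = 28−7 = 21
LF_Data cleaning = LS_Internal review = 28; LS_Data cleaning = 28−6 = 22
LF_Data collection = LS_Internal review = 28; LS_Data collection = 28−7 = 21
LF_Pilot data = LS_Analysis = 21; LS_Pilot data = 21−12 = 9
LF_Instrument calibration = LS_Internal review = 28; LS_Instrument calibration = 28−4 = 24
LF_Recruitment = LS_Instrument calibration = 24; LS_Recruitment = 24−7 = 17
LF_IRB approval = min(LS_Pilot data=9, LS_Data collection=21, LS_Data cleaning=22, LS_Analysis=21) = 9; LS_IRB approval = 9−8 = 1
LF_Protocol design = min(LS_Data collection=21, LS_Draft manuscript=14) = 14; LS_Protocol design = 14−14 = 0
Slack_Data collection = LS_Data collection − ES_Data collection = 21 − 14 = 7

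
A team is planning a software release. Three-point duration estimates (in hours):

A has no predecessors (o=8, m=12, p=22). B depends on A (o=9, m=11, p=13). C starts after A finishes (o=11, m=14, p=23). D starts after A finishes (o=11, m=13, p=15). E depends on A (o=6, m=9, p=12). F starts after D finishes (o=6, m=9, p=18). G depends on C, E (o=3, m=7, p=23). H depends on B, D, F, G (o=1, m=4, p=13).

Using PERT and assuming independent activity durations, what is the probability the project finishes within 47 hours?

te_A = (8 + 4·12 + 22)/6 = 78/6 = 13; σ²_A = ((22−8)/6)² = 5.444
te_B = (9 + 4·11 + 13)/6 = 66/6 = 11; σ²_B = ((13−9)/6)² = 0.444
te_C = (11 + 4·14 + 23)/6 = 90/6 = 15; σ²_C = ((23−11)/6)² = 4.000
te_D = (11 + 4·13 + 15)/6 = 78/6 = 13; σ²_D = ((15−11)/6)² = 0.444
te_E = (6 + 4·9 + 12)/6 = 54/6 = 9; σ²_E = ((12−6)/6)² = 1.000
te_F = (6 + 4·9 + 18)/6 = 60/6 = 10; σ²_F = ((18−6)/6)² = 4.000
te_G = (3 + 4·7 + 23)/6 = 54/6 = 9; σ²_G = ((23−3)/6)² = 11.111
te_H = (1 + 4·4 + 13)/6 = 30/6 = 5; σ²_H = ((13−1)/6)² = 4.000

Forward pass:
ES_A = 0; EF_A = 13
ES_B = 13; EF_B = 13+11 = 24
ES_C = 13; EF_C = 13+15 = 28
ES_D = 13; EF_D = 13+13 = 26
ES_E = 13; EF_E = 13+9 = 22
ES_F = 26; EF_F = 26+10 = 36
ES_G = max(EF_C=28, EF_E=22) = 28; EF_G = 28+9 = 37
ES_H = max(EF_B=24, EF_D=26, EF_F=36, EF_G=37) = 37; EF_H = 37+5 = 42
Expected project duration μ = 42 hours. Critical path: A → C → G → H.

Variance along critical path = 5.444 + 4.000 + 11.111 + 4.000 = 24.556; σ = √24.556 = 4.955 hours.
Z = (47 − 42) / 4.955 = 1.009
P(T ≤ 47) = Φ(1.009) ≈ 0.844

0.844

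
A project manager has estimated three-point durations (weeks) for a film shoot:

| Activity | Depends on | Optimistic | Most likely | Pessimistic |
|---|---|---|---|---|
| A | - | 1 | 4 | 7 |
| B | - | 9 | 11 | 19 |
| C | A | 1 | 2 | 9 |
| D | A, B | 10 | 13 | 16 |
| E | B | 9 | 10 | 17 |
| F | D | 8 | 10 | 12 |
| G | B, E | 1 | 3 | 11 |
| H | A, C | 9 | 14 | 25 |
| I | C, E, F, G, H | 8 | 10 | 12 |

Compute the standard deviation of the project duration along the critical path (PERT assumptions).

te_A = (1 + 4·4 + 7)/6 = 24/6 = 4; σ²_A = ((7−1)/6)² = 1.000
te_B = (9 + 4·11 + 19)/6 = 72/6 = 12; σ²_B = ((19−9)/6)² = 2.778
te_C = (1 + 4·2 + 9)/6 = 18/6 = 3; σ²_C = ((9−1)/6)² = 1.778
te_D = (10 + 4·13 + 16)/6 = 78/6 = 13; σ²_D = ((16−10)/6)² = 1.000
te_E = (9 + 4·10 + 17)/6 = 66/6 = 11; σ²_E = ((17−9)/6)² = 1.778
te_F = (8 + 4·10 + 12)/6 = 60/6 = 10; σ²_F = ((12−8)/6)² = 0.444
te_G = (1 + 4·3 + 11)/6 = 24/6 = 4; σ²_G = ((11−1)/6)² = 2.778
te_H = (9 + 4·14 + 25)/6 = 90/6 = 15; σ²_H = ((25−9)/6)² = 7.111
te_I = (8 + 4·10 + 12)/6 = 60/6 = 10; σ²_I = ((12−8)/6)² = 0.444

Forward pass:
ES_A = 0; EF_A = 4
ES_B = 0; EF_B = 12
ES_C = 4; EF_C = 4+3 = 7
ES_D = max(EF_A=4, EF_B=12) = 12; EF_D = 12+13 = 25
ES_E = 12; EF_E = 12+11 = 23
ES_F = 25; EF_F = 25+10 = 35
ES_G = max(EF_B=12, EF_E=23) = 23; EF_G = 23+4 = 27
ES_H = max(EF_A=4, EF_C=7) = 7; EF_H = 7+15 = 22
ES_I = max(EF_C=7, EF_E=23, EF_F=35, EF_G=27, EF_H=22) = 35; EF_I = 35+10 = 45
Expected project duration μ = 45 weeks. Critical path: B → D → F → I.

Variance along critical path = 2.778 + 1.000 + 0.444 + 0.444 = 4.667
σ = √4.667 = 2.160 weeks

2.16 weeks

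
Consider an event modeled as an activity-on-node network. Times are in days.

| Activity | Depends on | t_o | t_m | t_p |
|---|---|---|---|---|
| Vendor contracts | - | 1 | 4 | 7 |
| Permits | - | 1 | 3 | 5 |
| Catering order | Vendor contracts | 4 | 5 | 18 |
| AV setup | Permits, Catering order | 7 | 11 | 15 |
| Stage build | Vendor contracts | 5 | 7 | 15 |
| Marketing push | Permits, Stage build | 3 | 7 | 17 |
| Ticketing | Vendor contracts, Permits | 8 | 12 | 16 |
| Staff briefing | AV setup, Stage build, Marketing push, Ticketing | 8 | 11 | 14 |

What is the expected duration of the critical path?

te_Vendor contracts = (1 + 4·4 + 7)/6 = 24/6 = 4
te_Permits = (1 + 4·3 + 5)/6 = 18/6 = 3
te_Catering order = (4 + 4·5 + 18)/6 = 42/6 = 7
te_AV setup = (7 + 4·11 + 15)/6 = 66/6 = 11
te_Stage build = (5 + 4·7 + 15)/6 = 48/6 = 8
te_Marketing push = (3 + 4·7 + 17)/6 = 48/6 = 8
te_Ticketing = (8 + 4·12 + 16)/6 = 72/6 = 12
te_Staff briefing = (8 + 4·11 + 14)/6 = 66/6 = 11

Forward pass:
ES_Vendor contracts = 0; EF_Vendor contracts = 4
ES_Permits = 0; EF_Permits = 3
ES_Catering order = 4; EF_Catering order = 4+7 = 11
ES_AV setup = max(EF_Permits=3, EF_Catering order=11) = 11; EF_AV setup = 11+11 = 22
ES_Stage build = 4; EF_Stage build = 4+8 = 12
ES_Marketing push = max(EF_Permits=3, EF_Stage build=12) = 12; EF_Marketing push = 12+8 = 20
ES_Ticketing = max(EF_Vendor contracts=4, EF_Permits=3) = 4; EF_Ticketing = 4+12 = 16
ES_Staff briefing = max(EF_AV setup=22, EF_Stage build=12, EF_Marketing push=20, EF_Ticketing=16) = 22; EF_Staff briefing = 22+11 = 33
Expected project duration μ = 33 days. Critical path: Vendor contracts → Catering order → AV setup → Staff briefing.

33 days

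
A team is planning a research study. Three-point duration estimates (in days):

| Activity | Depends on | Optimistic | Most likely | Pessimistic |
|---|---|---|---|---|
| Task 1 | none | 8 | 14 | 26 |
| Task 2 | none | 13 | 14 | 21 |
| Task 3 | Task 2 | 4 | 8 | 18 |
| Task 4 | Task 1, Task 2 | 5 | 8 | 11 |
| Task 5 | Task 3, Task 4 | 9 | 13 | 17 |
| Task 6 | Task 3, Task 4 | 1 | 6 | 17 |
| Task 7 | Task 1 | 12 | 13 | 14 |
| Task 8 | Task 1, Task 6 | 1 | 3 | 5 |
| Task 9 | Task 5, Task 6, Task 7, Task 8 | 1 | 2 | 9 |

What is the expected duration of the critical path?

40 days

te_Task 1 = (8 + 4·14 + 26)/6 = 90/6 = 15
te_Task 2 = (13 + 4·14 + 21)/6 = 90/6 = 15
te_Task 3 = (4 + 4·8 + 18)/6 = 54/6 = 9
te_Task 4 = (5 + 4·8 + 11)/6 = 48/6 = 8
te_Task 5 = (9 + 4·13 + 17)/6 = 78/6 = 13
te_Task 6 = (1 + 4·6 + 17)/6 = 42/6 = 7
te_Task 7 = (12 + 4·13 + 14)/6 = 78/6 = 13
te_Task 8 = (1 + 4·3 + 5)/6 = 18/6 = 3
te_Task 9 = (1 + 4·2 + 9)/6 = 18/6 = 3

Forward pass:
ES_Task 1 = 0; EF_Task 1 = 15
ES_Task 2 = 0; EF_Task 2 = 15
ES_Task 3 = 15; EF_Task 3 = 15+9 = 24
ES_Task 4 = max(EF_Task 1=15, EF_Task 2=15) = 15; EF_Task 4 = 15+8 = 23
ES_Task 5 = max(EF_Task 3=24, EF_Task 4=23) = 24; EF_Task 5 = 24+13 = 37
ES_Task 6 = max(EF_Task 3=24, EF_Task 4=23) = 24; EF_Task 6 = 24+7 = 31
ES_Task 7 = 15; EF_Task 7 = 15+13 = 28
ES_Task 8 = max(EF_Task 1=15, EF_Task 6=31) = 31; EF_Task 8 = 31+3 = 34
ES_Task 9 = max(EF_Task 5=37, EF_Task 6=31, EF_Task 7=28, EF_Task 8=34) = 37; EF_Task 9 = 37+3 = 40
Expected project duration μ = 40 days. Critical path: Task 2 → Task 3 → Task 5 → Task 9.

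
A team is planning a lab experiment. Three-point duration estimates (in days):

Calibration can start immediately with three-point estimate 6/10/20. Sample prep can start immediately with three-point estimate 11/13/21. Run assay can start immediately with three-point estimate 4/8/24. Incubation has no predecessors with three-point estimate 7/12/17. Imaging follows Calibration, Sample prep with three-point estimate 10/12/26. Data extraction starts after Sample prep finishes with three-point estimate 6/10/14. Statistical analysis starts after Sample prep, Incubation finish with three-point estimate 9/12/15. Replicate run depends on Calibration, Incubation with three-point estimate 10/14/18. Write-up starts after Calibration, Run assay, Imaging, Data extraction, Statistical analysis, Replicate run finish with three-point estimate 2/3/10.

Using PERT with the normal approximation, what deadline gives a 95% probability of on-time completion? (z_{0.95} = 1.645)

37.6 days

te_Calibration = (6 + 4·10 + 20)/6 = 66/6 = 11; σ²_Calibration = ((20−6)/6)² = 5.444
te_Sample prep = (11 + 4·13 + 21)/6 = 84/6 = 14; σ²_Sample prep = ((21−11)/6)² = 2.778
te_Run assay = (4 + 4·8 + 24)/6 = 60/6 = 10; σ²_Run assay = ((24−4)/6)² = 11.111
te_Incubation = (7 + 4·12 + 17)/6 = 72/6 = 12; σ²_Incubation = ((17−7)/6)² = 2.778
te_Imaging = (10 + 4·12 + 26)/6 = 84/6 = 14; σ²_Imaging = ((26−10)/6)² = 7.111
te_Data extraction = (6 + 4·10 + 14)/6 = 60/6 = 10; σ²_Data extraction = ((14−6)/6)² = 1.778
te_Statistical analysis = (9 + 4·12 + 15)/6 = 72/6 = 12; σ²_Statistical analysis = ((15−9)/6)² = 1.000
te_Replicate run = (10 + 4·14 + 18)/6 = 84/6 = 14; σ²_Replicate run = ((18−10)/6)² = 1.778
te_Write-up = (2 + 4·3 + 10)/6 = 24/6 = 4; σ²_Write-up = ((10−2)/6)² = 1.778

Forward pass:
ES_Calibration = 0; EF_Calibration = 11
ES_Sample prep = 0; EF_Sample prep = 14
ES_Run assay = 0; EF_Run assay = 10
ES_Incubation = 0; EF_Incubation = 12
ES_Imaging = max(EF_Calibration=11, EF_Sample prep=14) = 14; EF_Imaging = 14+14 = 28
ES_Data extraction = 14; EF_Data extraction = 14+10 = 24
ES_Statistical analysis = max(EF_Sample prep=14, EF_Incubation=12) = 14; EF_Statistical analysis = 14+12 = 26
ES_Replicate run = max(EF_Calibration=11, EF_Incubation=12) = 12; EF_Replicate run = 12+14 = 26
ES_Write-up = max(EF_Calibration=11, EF_Run assay=10, EF_Imaging=28, EF_Data extraction=24, EF_Statistical analysis=26, EF_Replicate run=26) = 28; EF_Write-up = 28+4 = 32
Expected project duration μ = 32 days. Critical path: Sample prep → Imaging → Write-up.

Variance along critical path = 2.778 + 7.111 + 1.778 = 11.667; σ = 3.416 days.
D = μ + z·σ = 32 + 1.645·3.416 = 37.6 days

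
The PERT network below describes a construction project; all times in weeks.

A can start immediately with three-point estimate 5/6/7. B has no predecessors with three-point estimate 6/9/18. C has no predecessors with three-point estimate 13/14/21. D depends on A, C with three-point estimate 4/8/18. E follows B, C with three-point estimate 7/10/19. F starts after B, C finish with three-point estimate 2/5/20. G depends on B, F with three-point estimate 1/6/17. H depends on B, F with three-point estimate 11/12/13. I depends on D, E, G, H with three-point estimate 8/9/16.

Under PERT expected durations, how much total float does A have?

te_A = (5 + 4·6 + 7)/6 = 36/6 = 6
te_B = (6 + 4·9 + 18)/6 = 60/6 = 10
te_C = (13 + 4·14 + 21)/6 = 90/6 = 15
te_D = (4 + 4·8 + 18)/6 = 54/6 = 9
te_E = (7 + 4·10 + 19)/6 = 66/6 = 11
te_F = (2 + 4·5 + 20)/6 = 42/6 = 7
te_G = (1 + 4·6 + 17)/6 = 42/6 = 7
te_H = (11 + 4·12 + 13)/6 = 72/6 = 12
te_I = (8 + 4·9 + 16)/6 = 60/6 = 10

Forward pass:
ES_A = 0; EF_A = 6
ES_B = 0; EF_B = 10
ES_C = 0; EF_C = 15
ES_D = max(EF_A=6, EF_C=15) = 15; EF_D = 15+9 = 24
ES_E = max(EF_B=10, EF_C=15) = 15; EF_E = 15+11 = 26
ES_F = max(EF_B=10, EF_C=15) = 15; EF_F = 15+7 = 22
ES_G = max(EF_B=10, EF_F=22) = 22; EF_G = 22+7 = 29
ES_H = max(EF_B=10, EF_F=22) = 22; EF_H = 22+12 = 34
ES_I = max(EF_D=24, EF_E=26, EF_G=29, EF_H=34) = 34; EF_I = 34+10 = 44
Expected project duration μ = 44 weeks. Critical path: C → F → H → I.

Backward pass:
LF_I = 44; LS_I = 44−10 = 34
LF_H = LS_I = 34; LS_H = 34−12 = 22
LF_G = LS_I = 34; LS_G = 34−7 = 27
LF_F = min(LS_G=27, LS_H=22) = 22; LS_F = 22−7 = 15
LF_E = LS_I = 34; LS_E = 34−11 = 23
LF_D = LS_I = 34; LS_D = 34−9 = 25
LF_C = min(LS_D=25, LS_E=23, LS_F=15) = 15; LS_C = 15−15 = 0
LF_B = min(LS_E=23, LS_F=15, LS_G=27, LS_H=22) = 15; LS_B = 15−10 = 5
LF_A = LS_D = 25; LS_A = 25−6 = 19
Slack_A = LS_A − ES_A = 19 − 0 = 19

19 weeks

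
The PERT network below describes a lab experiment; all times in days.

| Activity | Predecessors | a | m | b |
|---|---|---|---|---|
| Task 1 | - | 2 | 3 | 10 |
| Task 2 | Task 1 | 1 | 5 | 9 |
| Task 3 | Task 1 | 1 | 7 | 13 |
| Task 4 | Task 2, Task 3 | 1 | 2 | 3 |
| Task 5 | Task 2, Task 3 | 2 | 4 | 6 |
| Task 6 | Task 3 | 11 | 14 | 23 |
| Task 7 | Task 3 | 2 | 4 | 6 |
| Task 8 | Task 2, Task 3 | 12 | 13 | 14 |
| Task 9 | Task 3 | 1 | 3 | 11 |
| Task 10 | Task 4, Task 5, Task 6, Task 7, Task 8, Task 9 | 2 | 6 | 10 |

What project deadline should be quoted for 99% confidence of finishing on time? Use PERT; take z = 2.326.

39.9 days

te_Task 1 = (2 + 4·3 + 10)/6 = 24/6 = 4; σ²_Task 1 = ((10−2)/6)² = 1.778
te_Task 2 = (1 + 4·5 + 9)/6 = 30/6 = 5; σ²_Task 2 = ((9−1)/6)² = 1.778
te_Task 3 = (1 + 4·7 + 13)/6 = 42/6 = 7; σ²_Task 3 = ((13−1)/6)² = 4.000
te_Task 4 = (1 + 4·2 + 3)/6 = 12/6 = 2; σ²_Task 4 = ((3−1)/6)² = 0.111
te_Task 5 = (2 + 4·4 + 6)/6 = 24/6 = 4; σ²_Task 5 = ((6−2)/6)² = 0.444
te_Task 6 = (11 + 4·14 + 23)/6 = 90/6 = 15; σ²_Task 6 = ((23−11)/6)² = 4.000
te_Task 7 = (2 + 4·4 + 6)/6 = 24/6 = 4; σ²_Task 7 = ((6−2)/6)² = 0.444
te_Task 8 = (12 + 4·13 + 14)/6 = 78/6 = 13; σ²_Task 8 = ((14−12)/6)² = 0.111
te_Task 9 = (1 + 4·3 + 11)/6 = 24/6 = 4; σ²_Task 9 = ((11−1)/6)² = 2.778
te_Task 10 = (2 + 4·6 + 10)/6 = 36/6 = 6; σ²_Task 10 = ((10−2)/6)² = 1.778

Forward pass:
ES_Task 1 = 0; EF_Task 1 = 4
ES_Task 2 = 4; EF_Task 2 = 4+5 = 9
ES_Task 3 = 4; EF_Task 3 = 4+7 = 11
ES_Task 4 = max(EF_Task 2=9, EF_Task 3=11) = 11; EF_Task 4 = 11+2 = 13
ES_Task 5 = max(EF_Task 2=9, EF_Task 3=11) = 11; EF_Task 5 = 11+4 = 15
ES_Task 6 = 11; EF_Task 6 = 11+15 = 26
ES_Task 7 = 11; EF_Task 7 = 11+4 = 15
ES_Task 8 = max(EF_Task 2=9, EF_Task 3=11) = 11; EF_Task 8 = 11+13 = 24
ES_Task 9 = 11; EF_Task 9 = 11+4 = 15
ES_Task 10 = max(EF_Task 4=13, EF_Task 5=15, EF_Task 6=26, EF_Task 7=15, EF_Task 8=24, EF_Task 9=15) = 26; EF_Task 10 = 26+6 = 32
Expected project duration μ = 32 days. Critical path: Task 1 → Task 3 → Task 6 → Task 10.

Variance along critical path = 1.778 + 4.000 + 4.000 + 1.778 = 11.556; σ = 3.399 days.
D = μ + z·σ = 32 + 2.326·3.399 = 39.9 days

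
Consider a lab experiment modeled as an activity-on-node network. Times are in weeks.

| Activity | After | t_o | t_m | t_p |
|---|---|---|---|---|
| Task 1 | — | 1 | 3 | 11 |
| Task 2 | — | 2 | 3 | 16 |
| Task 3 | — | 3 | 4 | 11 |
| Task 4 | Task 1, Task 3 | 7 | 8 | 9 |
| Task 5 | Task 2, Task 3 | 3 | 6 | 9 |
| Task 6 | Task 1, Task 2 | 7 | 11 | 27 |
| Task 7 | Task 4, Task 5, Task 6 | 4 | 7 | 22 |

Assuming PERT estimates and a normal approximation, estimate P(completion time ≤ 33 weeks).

0.882

te_Task 1 = (1 + 4·3 + 11)/6 = 24/6 = 4; σ²_Task 1 = ((11−1)/6)² = 2.778
te_Task 2 = (2 + 4·3 + 16)/6 = 30/6 = 5; σ²_Task 2 = ((16−2)/6)² = 5.444
te_Task 3 = (3 + 4·4 + 11)/6 = 30/6 = 5; σ²_Task 3 = ((11−3)/6)² = 1.778
te_Task 4 = (7 + 4·8 + 9)/6 = 48/6 = 8; σ²_Task 4 = ((9−7)/6)² = 0.111
te_Task 5 = (3 + 4·6 + 9)/6 = 36/6 = 6; σ²_Task 5 = ((9−3)/6)² = 1.000
te_Task 6 = (7 + 4·11 + 27)/6 = 78/6 = 13; σ²_Task 6 = ((27−7)/6)² = 11.111
te_Task 7 = (4 + 4·7 + 22)/6 = 54/6 = 9; σ²_Task 7 = ((22−4)/6)² = 9.000

Forward pass:
ES_Task 1 = 0; EF_Task 1 = 4
ES_Task 2 = 0; EF_Task 2 = 5
ES_Task 3 = 0; EF_Task 3 = 5
ES_Task 4 = max(EF_Task 1=4, EF_Task 3=5) = 5; EF_Task 4 = 5+8 = 13
ES_Task 5 = max(EF_Task 2=5, EF_Task 3=5) = 5; EF_Task 5 = 5+6 = 11
ES_Task 6 = max(EF_Task 1=4, EF_Task 2=5) = 5; EF_Task 6 = 5+13 = 18
ES_Task 7 = max(EF_Task 4=13, EF_Task 5=11, EF_Task 6=18) = 18; EF_Task 7 = 18+9 = 27
Expected project duration μ = 27 weeks. Critical path: Task 2 → Task 6 → Task 7.

Variance along critical path = 5.444 + 11.111 + 9.000 = 25.556; σ = √25.556 = 5.055 weeks.
Z = (33 − 27) / 5.055 = 1.187
P(T ≤ 33) = Φ(1.187) ≈ 0.882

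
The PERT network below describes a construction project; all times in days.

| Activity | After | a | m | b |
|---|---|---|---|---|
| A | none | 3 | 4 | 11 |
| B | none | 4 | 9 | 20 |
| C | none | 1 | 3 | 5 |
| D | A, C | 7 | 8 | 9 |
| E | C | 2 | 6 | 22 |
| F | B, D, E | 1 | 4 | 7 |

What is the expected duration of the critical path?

17 days

te_A = (3 + 4·4 + 11)/6 = 30/6 = 5
te_B = (4 + 4·9 + 20)/6 = 60/6 = 10
te_C = (1 + 4·3 + 5)/6 = 18/6 = 3
te_D = (7 + 4·8 + 9)/6 = 48/6 = 8
te_E = (2 + 4·6 + 22)/6 = 48/6 = 8
te_F = (1 + 4·4 + 7)/6 = 24/6 = 4

Forward pass:
ES_A = 0; EF_A = 5
ES_B = 0; EF_B = 10
ES_C = 0; EF_C = 3
ES_D = max(EF_A=5, EF_C=3) = 5; EF_D = 5+8 = 13
ES_E = 3; EF_E = 3+8 = 11
ES_F = max(EF_B=10, EF_D=13, EF_E=11) = 13; EF_F = 13+4 = 17
Expected project duration μ = 17 days. Critical path: A → D → F.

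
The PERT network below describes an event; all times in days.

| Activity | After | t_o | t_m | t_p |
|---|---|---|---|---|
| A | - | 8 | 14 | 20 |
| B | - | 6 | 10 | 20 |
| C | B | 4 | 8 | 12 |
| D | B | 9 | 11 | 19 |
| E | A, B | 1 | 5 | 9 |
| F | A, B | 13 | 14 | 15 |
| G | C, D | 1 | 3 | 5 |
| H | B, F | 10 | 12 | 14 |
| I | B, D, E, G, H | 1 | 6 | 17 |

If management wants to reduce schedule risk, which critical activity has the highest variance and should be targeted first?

I

te_A = (8 + 4·14 + 20)/6 = 84/6 = 14; σ²_A = ((20−8)/6)² = 4.000
te_B = (6 + 4·10 + 20)/6 = 66/6 = 11; σ²_B = ((20−6)/6)² = 5.444
te_C = (4 + 4·8 + 12)/6 = 48/6 = 8; σ²_C = ((12−4)/6)² = 1.778
te_D = (9 + 4·11 + 19)/6 = 72/6 = 12; σ²_D = ((19−9)/6)² = 2.778
te_E = (1 + 4·5 + 9)/6 = 30/6 = 5; σ²_E = ((9−1)/6)² = 1.778
te_F = (13 + 4·14 + 15)/6 = 84/6 = 14; σ²_F = ((15−13)/6)² = 0.111
te_G = (1 + 4·3 + 5)/6 = 18/6 = 3; σ²_G = ((5−1)/6)² = 0.444
te_H = (10 + 4·12 + 14)/6 = 72/6 = 12; σ²_H = ((14−10)/6)² = 0.444
te_I = (1 + 4·6 + 17)/6 = 42/6 = 7; σ²_I = ((17−1)/6)² = 7.111

Forward pass:
ES_A = 0; EF_A = 14
ES_B = 0; EF_B = 11
ES_C = 11; EF_C = 11+8 = 19
ES_D = 11; EF_D = 11+12 = 23
ES_E = max(EF_A=14, EF_B=11) = 14; EF_E = 14+5 = 19
ES_F = max(EF_A=14, EF_B=11) = 14; EF_F = 14+14 = 28
ES_G = max(EF_C=19, EF_D=23) = 23; EF_G = 23+3 = 26
ES_H = max(EF_B=11, EF_F=28) = 28; EF_H = 28+12 = 40
ES_I = max(EF_B=11, EF_D=23, EF_E=19, EF_G=26, EF_H=40) = 40; EF_I = 40+7 = 47
Expected project duration μ = 47 days. Critical path: A → F → H → I.

Variances on critical path: σ²_A=4.000, σ²_F=0.111, σ²_H=0.444, σ²_I=7.111.
Largest is σ²_I = 7.111.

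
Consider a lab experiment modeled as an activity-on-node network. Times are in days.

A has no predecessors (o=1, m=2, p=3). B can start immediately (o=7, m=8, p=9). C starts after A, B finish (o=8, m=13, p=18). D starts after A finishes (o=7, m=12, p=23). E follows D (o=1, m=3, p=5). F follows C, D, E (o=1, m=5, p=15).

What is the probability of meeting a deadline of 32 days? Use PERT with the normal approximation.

0.958

te_A = (1 + 4·2 + 3)/6 = 12/6 = 2; σ²_A = ((3−1)/6)² = 0.111
te_B = (7 + 4·8 + 9)/6 = 48/6 = 8; σ²_B = ((9−7)/6)² = 0.111
te_C = (8 + 4·13 + 18)/6 = 78/6 = 13; σ²_C = ((18−8)/6)² = 2.778
te_D = (7 + 4·12 + 23)/6 = 78/6 = 13; σ²_D = ((23−7)/6)² = 7.111
te_E = (1 + 4·3 + 5)/6 = 18/6 = 3; σ²_E = ((5−1)/6)² = 0.444
te_F = (1 + 4·5 + 15)/6 = 36/6 = 6; σ²_F = ((15−1)/6)² = 5.444

Forward pass:
ES_A = 0; EF_A = 2
ES_B = 0; EF_B = 8
ES_C = max(EF_A=2, EF_B=8) = 8; EF_C = 8+13 = 21
ES_D = 2; EF_D = 2+13 = 15
ES_E = 15; EF_E = 15+3 = 18
ES_F = max(EF_C=21, EF_D=15, EF_E=18) = 21; EF_F = 21+6 = 27
Expected project duration μ = 27 days. Critical path: B → C → F.

Variance along critical path = 0.111 + 2.778 + 5.444 = 8.333; σ = √8.333 = 2.887 days.
Z = (32 − 27) / 2.887 = 1.732
P(T ≤ 32) = Φ(1.732) ≈ 0.958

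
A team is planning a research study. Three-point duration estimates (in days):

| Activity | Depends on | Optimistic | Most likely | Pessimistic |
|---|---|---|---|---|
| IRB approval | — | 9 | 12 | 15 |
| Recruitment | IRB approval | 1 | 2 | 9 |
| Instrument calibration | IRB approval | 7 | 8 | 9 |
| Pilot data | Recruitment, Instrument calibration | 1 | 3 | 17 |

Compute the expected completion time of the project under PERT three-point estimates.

25 days

te_IRB approval = (9 + 4·12 + 15)/6 = 72/6 = 12
te_Recruitment = (1 + 4·2 + 9)/6 = 18/6 = 3
te_Instrument calibration = (7 + 4·8 + 9)/6 = 48/6 = 8
te_Pilot data = (1 + 4·3 + 17)/6 = 30/6 = 5

Forward pass:
ES_IRB approval = 0; EF_IRB approval = 12
ES_Recruitment = 12; EF_Recruitment = 12+3 = 15
ES_Instrument calibration = 12; EF_Instrument calibration = 12+8 = 20
ES_Pilot data = max(EF_Recruitment=15, EF_Instrument calibration=20) = 20; EF_Pilot data = 20+5 = 25
Expected project duration μ = 25 days. Critical path: IRB approval → Instrument calibration → Pilot data.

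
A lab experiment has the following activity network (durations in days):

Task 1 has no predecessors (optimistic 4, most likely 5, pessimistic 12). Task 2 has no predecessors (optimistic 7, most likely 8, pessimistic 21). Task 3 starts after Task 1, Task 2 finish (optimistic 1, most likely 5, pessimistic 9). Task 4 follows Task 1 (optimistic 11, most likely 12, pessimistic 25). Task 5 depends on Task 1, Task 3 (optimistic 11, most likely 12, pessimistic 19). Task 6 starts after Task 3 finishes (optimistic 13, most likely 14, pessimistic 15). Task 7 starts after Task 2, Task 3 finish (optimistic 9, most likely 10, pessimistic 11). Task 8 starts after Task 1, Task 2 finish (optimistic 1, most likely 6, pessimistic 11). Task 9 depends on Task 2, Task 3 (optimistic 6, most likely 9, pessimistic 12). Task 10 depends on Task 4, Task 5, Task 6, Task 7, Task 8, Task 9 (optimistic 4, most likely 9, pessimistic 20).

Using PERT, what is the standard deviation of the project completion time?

3.80 days

te_Task 1 = (4 + 4·5 + 12)/6 = 36/6 = 6; σ²_Task 1 = ((12−4)/6)² = 1.778
te_Task 2 = (7 + 4·8 + 21)/6 = 60/6 = 10; σ²_Task 2 = ((21−7)/6)² = 5.444
te_Task 3 = (1 + 4·5 + 9)/6 = 30/6 = 5; σ²_Task 3 = ((9−1)/6)² = 1.778
te_Task 4 = (11 + 4·12 + 25)/6 = 84/6 = 14; σ²_Task 4 = ((25−11)/6)² = 5.444
te_Task 5 = (11 + 4·12 + 19)/6 = 78/6 = 13; σ²_Task 5 = ((19−11)/6)² = 1.778
te_Task 6 = (13 + 4·14 + 15)/6 = 84/6 = 14; σ²_Task 6 = ((15−13)/6)² = 0.111
te_Task 7 = (9 + 4·10 + 11)/6 = 60/6 = 10; σ²_Task 7 = ((11−9)/6)² = 0.111
te_Task 8 = (1 + 4·6 + 11)/6 = 36/6 = 6; σ²_Task 8 = ((11−1)/6)² = 2.778
te_Task 9 = (6 + 4·9 + 12)/6 = 54/6 = 9; σ²_Task 9 = ((12−6)/6)² = 1.000
te_Task 10 = (4 + 4·9 + 20)/6 = 60/6 = 10; σ²_Task 10 = ((20−4)/6)² = 7.111

Forward pass:
ES_Task 1 = 0; EF_Task 1 = 6
ES_Task 2 = 0; EF_Task 2 = 10
ES_Task 3 = max(EF_Task 1=6, EF_Task 2=10) = 10; EF_Task 3 = 10+5 = 15
ES_Task 4 = 6; EF_Task 4 = 6+14 = 20
ES_Task 5 = max(EF_Task 1=6, EF_Task 3=15) = 15; EF_Task 5 = 15+13 = 28
ES_Task 6 = 15; EF_Task 6 = 15+14 = 29
ES_Task 7 = max(EF_Task 2=10, EF_Task 3=15) = 15; EF_Task 7 = 15+10 = 25
ES_Task 8 = max(EF_Task 1=6, EF_Task 2=10) = 10; EF_Task 8 = 10+6 = 16
ES_Task 9 = max(EF_Task 2=10, EF_Task 3=15) = 15; EF_Task 9 = 15+9 = 24
ES_Task 10 = max(EF_Task 4=20, EF_Task 5=28, EF_Task 6=29, EF_Task 7=25, EF_Task 8=16, EF_Task 9=24) = 29; EF_Task 10 = 29+10 = 39
Expected project duration μ = 39 days. Critical path: Task 2 → Task 3 → Task 6 → Task 10.

Variance along critical path = 5.444 + 1.778 + 0.111 + 7.111 = 14.444
σ = √14.444 = 3.801 days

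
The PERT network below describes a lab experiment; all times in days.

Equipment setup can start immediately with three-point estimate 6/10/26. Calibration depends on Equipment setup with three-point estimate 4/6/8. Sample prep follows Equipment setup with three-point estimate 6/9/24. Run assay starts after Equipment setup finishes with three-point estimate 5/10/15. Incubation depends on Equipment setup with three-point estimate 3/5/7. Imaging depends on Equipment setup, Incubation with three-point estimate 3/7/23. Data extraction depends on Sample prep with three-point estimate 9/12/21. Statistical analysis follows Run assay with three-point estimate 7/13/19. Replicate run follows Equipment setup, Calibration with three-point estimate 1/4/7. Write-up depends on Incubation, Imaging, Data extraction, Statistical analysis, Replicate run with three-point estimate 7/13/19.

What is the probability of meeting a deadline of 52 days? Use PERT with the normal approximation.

0.714

te_Equipment setup = (6 + 4·10 + 26)/6 = 72/6 = 12; σ²_Equipment setup = ((26−6)/6)² = 11.111
te_Calibration = (4 + 4·6 + 8)/6 = 36/6 = 6; σ²_Calibration = ((8−4)/6)² = 0.444
te_Sample prep = (6 + 4·9 + 24)/6 = 66/6 = 11; σ²_Sample prep = ((24−6)/6)² = 9.000
te_Run assay = (5 + 4·10 + 15)/6 = 60/6 = 10; σ²_Run assay = ((15−5)/6)² = 2.778
te_Incubation = (3 + 4·5 + 7)/6 = 30/6 = 5; σ²_Incubation = ((7−3)/6)² = 0.444
te_Imaging = (3 + 4·7 + 23)/6 = 54/6 = 9; σ²_Imaging = ((23−3)/6)² = 11.111
te_Data extraction = (9 + 4·12 + 21)/6 = 78/6 = 13; σ²_Data extraction = ((21−9)/6)² = 4.000
te_Statistical analysis = (7 + 4·13 + 19)/6 = 78/6 = 13; σ²_Statistical analysis = ((19−7)/6)² = 4.000
te_Replicate run = (1 + 4·4 + 7)/6 = 24/6 = 4; σ²_Replicate run = ((7−1)/6)² = 1.000
te_Write-up = (7 + 4·13 + 19)/6 = 78/6 = 13; σ²_Write-up = ((19−7)/6)² = 4.000

Forward pass:
ES_Equipment setup = 0; EF_Equipment setup = 12
ES_Calibration = 12; EF_Calibration = 12+6 = 18
ES_Sample prep = 12; EF_Sample prep = 12+11 = 23
ES_Run assay = 12; EF_Run assay = 12+10 = 22
ES_Incubation = 12; EF_Incubation = 12+5 = 17
ES_Imaging = max(EF_Equipment setup=12, EF_Incubation=17) = 17; EF_Imaging = 17+9 = 26
ES_Data extraction = 23; EF_Data extraction = 23+13 = 36
ES_Statistical analysis = 22; EF_Statistical analysis = 22+13 = 35
ES_Replicate run = max(EF_Equipment setup=12, EF_Calibration=18) = 18; EF_Replicate run = 18+4 = 22
ES_Write-up = max(EF_Incubation=17, EF_Imaging=26, EF_Data extraction=36, EF_Statistical analysis=35, EF_Replicate run=22) = 36; EF_Write-up = 36+13 = 49
Expected project duration μ = 49 days. Critical path: Equipment setup → Sample prep → Data extraction → Write-up.

Variance along critical path = 11.111 + 9.000 + 4.000 + 4.000 = 28.111; σ = √28.111 = 5.302 days.
Z = (52 − 49) / 5.302 = 0.566
P(T ≤ 52) = Φ(0.566) ≈ 0.714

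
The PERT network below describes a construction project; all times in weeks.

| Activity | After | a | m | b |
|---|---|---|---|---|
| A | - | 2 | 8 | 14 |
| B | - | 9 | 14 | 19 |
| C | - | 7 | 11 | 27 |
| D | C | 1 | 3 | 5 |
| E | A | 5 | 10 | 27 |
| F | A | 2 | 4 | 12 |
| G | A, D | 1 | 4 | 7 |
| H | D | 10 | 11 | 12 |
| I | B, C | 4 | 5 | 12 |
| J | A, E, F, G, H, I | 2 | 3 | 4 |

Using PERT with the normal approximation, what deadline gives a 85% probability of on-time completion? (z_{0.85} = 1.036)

33.6 weeks

te_A = (2 + 4·8 + 14)/6 = 48/6 = 8; σ²_A = ((14−2)/6)² = 4.000
te_B = (9 + 4·14 + 19)/6 = 84/6 = 14; σ²_B = ((19−9)/6)² = 2.778
te_C = (7 + 4·11 + 27)/6 = 78/6 = 13; σ²_C = ((27−7)/6)² = 11.111
te_D = (1 + 4·3 + 5)/6 = 18/6 = 3; σ²_D = ((5−1)/6)² = 0.444
te_E = (5 + 4·10 + 27)/6 = 72/6 = 12; σ²_E = ((27−5)/6)² = 13.444
te_F = (2 + 4·4 + 12)/6 = 30/6 = 5; σ²_F = ((12−2)/6)² = 2.778
te_G = (1 + 4·4 + 7)/6 = 24/6 = 4; σ²_G = ((7−1)/6)² = 1.000
te_H = (10 + 4·11 + 12)/6 = 66/6 = 11; σ²_H = ((12−10)/6)² = 0.111
te_I = (4 + 4·5 + 12)/6 = 36/6 = 6; σ²_I = ((12−4)/6)² = 1.778
te_J = (2 + 4·3 + 4)/6 = 18/6 = 3; σ²_J = ((4−2)/6)² = 0.111

Forward pass:
ES_A = 0; EF_A = 8
ES_B = 0; EF_B = 14
ES_C = 0; EF_C = 13
ES_D = 13; EF_D = 13+3 = 16
ES_E = 8; EF_E = 8+12 = 20
ES_F = 8; EF_F = 8+5 = 13
ES_G = max(EF_A=8, EF_D=16) = 16; EF_G = 16+4 = 20
ES_H = 16; EF_H = 16+11 = 27
ES_I = max(EF_B=14, EF_C=13) = 14; EF_I = 14+6 = 20
ES_J = max(EF_A=8, EF_E=20, EF_F=13, EF_G=20, EF_H=27, EF_I=20) = 27; EF_J = 27+3 = 30
Expected project duration μ = 30 weeks. Critical path: C → D → H → J.

Variance along critical path = 11.111 + 0.444 + 0.111 + 0.111 = 11.778; σ = 3.432 weeks.
D = μ + z·σ = 30 + 1.036·3.432 = 33.6 weeks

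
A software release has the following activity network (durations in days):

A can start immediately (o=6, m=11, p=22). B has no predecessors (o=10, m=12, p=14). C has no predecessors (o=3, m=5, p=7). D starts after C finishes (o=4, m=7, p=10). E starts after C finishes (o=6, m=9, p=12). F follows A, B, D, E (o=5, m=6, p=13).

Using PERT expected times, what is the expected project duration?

te_A = (6 + 4·11 + 22)/6 = 72/6 = 12
te_B = (10 + 4·12 + 14)/6 = 72/6 = 12
te_C = (3 + 4·5 + 7)/6 = 30/6 = 5
te_D = (4 + 4·7 + 10)/6 = 42/6 = 7
te_E = (6 + 4·9 + 12)/6 = 54/6 = 9
te_F = (5 + 4·6 + 13)/6 = 42/6 = 7

Forward pass:
ES_A = 0; EF_A = 12
ES_B = 0; EF_B = 12
ES_C = 0; EF_C = 5
ES_D = 5; EF_D = 5+7 = 12
ES_E = 5; EF_E = 5+9 = 14
ES_F = max(EF_A=12, EF_B=12, EF_D=12, EF_E=14) = 14; EF_F = 14+7 = 21
Expected project duration μ = 21 days. Critical path: C → E → F.

21 days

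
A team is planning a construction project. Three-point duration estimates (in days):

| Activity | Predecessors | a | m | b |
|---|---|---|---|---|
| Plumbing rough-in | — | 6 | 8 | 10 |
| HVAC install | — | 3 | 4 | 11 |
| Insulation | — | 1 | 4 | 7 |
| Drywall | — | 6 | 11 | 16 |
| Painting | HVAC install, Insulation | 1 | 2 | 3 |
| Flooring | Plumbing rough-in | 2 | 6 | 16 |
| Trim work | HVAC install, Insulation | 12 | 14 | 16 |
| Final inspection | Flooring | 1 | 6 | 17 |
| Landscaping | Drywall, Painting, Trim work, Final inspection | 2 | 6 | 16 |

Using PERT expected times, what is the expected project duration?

29 days

te_Plumbing rough-in = (6 + 4·8 + 10)/6 = 48/6 = 8
te_HVAC install = (3 + 4·4 + 11)/6 = 30/6 = 5
te_Insulation = (1 + 4·4 + 7)/6 = 24/6 = 4
te_Drywall = (6 + 4·11 + 16)/6 = 66/6 = 11
te_Painting = (1 + 4·2 + 3)/6 = 12/6 = 2
te_Flooring = (2 + 4·6 + 16)/6 = 42/6 = 7
te_Trim work = (12 + 4·14 + 16)/6 = 84/6 = 14
te_Final inspection = (1 + 4·6 + 17)/6 = 42/6 = 7
te_Landscaping = (2 + 4·6 + 16)/6 = 42/6 = 7

Forward pass:
ES_Plumbing rough-in = 0; EF_Plumbing rough-in = 8
ES_HVAC install = 0; EF_HVAC install = 5
ES_Insulation = 0; EF_Insulation = 4
ES_Drywall = 0; EF_Drywall = 11
ES_Painting = max(EF_HVAC install=5, EF_Insulation=4) = 5; EF_Painting = 5+2 = 7
ES_Flooring = 8; EF_Flooring = 8+7 = 15
ES_Trim work = max(EF_HVAC install=5, EF_Insulation=4) = 5; EF_Trim work = 5+14 = 19
ES_Final inspection = 15; EF_Final inspection = 15+7 = 22
ES_Landscaping = max(EF_Drywall=11, EF_Painting=7, EF_Trim work=19, EF_Final inspection=22) = 22; EF_Landscaping = 22+7 = 29
Expected project duration μ = 29 days. Critical path: Plumbing rough-in → Flooring → Final inspection → Landscaping.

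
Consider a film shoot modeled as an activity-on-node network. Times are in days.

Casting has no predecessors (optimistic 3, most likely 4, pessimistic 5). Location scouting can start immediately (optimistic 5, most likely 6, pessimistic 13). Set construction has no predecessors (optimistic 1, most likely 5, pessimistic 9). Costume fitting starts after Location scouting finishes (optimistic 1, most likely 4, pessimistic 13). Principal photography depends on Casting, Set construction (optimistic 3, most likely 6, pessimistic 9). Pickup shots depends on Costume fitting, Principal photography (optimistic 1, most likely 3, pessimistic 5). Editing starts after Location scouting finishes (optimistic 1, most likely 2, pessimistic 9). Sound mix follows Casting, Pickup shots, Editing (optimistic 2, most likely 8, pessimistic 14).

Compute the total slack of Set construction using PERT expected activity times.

1 days

te_Casting = (3 + 4·4 + 5)/6 = 24/6 = 4
te_Location scouting = (5 + 4·6 + 13)/6 = 42/6 = 7
te_Set construction = (1 + 4·5 + 9)/6 = 30/6 = 5
te_Costume fitting = (1 + 4·4 + 13)/6 = 30/6 = 5
te_Principal photography = (3 + 4·6 + 9)/6 = 36/6 = 6
te_Pickup shots = (1 + 4·3 + 5)/6 = 18/6 = 3
te_Editing = (1 + 4·2 + 9)/6 = 18/6 = 3
te_Sound mix = (2 + 4·8 + 14)/6 = 48/6 = 8

Forward pass:
ES_Casting = 0; EF_Casting = 4
ES_Location scouting = 0; EF_Location scouting = 7
ES_Set construction = 0; EF_Set construction = 5
ES_Costume fitting = 7; EF_Costume fitting = 7+5 = 12
ES_Principal photography = max(EF_Casting=4, EF_Set construction=5) = 5; EF_Principal photography = 5+6 = 11
ES_Pickup shots = max(EF_Costume fitting=12, EF_Principal photography=11) = 12; EF_Pickup shots = 12+3 = 15
ES_Editing = 7; EF_Editing = 7+3 = 10
ES_Sound mix = max(EF_Casting=4, EF_Pickup shots=15, EF_Editing=10) = 15; EF_Sound mix = 15+8 = 23
Expected project duration μ = 23 days. Critical path: Location scouting → Costume fitting → Pickup shots → Sound mix.

Backward pass:
LF_Sound mix = 23; LS_Sound mix = 23−8 = 15
LF_Editing = LS_Sound mix = 15; LS_Editing = 15−3 = 12
LF_Pickup shots = LS_Sound mix = 15; LS_Pickup shots = 15−3 = 12
LF_Principal photography = LS_Pickup shots = 12; LS_Principal photography = 12−6 = 6
LF_Costume fitting = LS_Pickup shots = 12; LS_Costume fitting = 12−5 = 7
LF_Set construction = LS_Principal photography = 6; LS_Set construction = 6−5 = 1
LF_Location scouting = min(LS_Costume fitting=7, LS_Editing=12) = 7; LS_Location scouting = 7−7 = 0
LF_Casting = min(LS_Principal photography=6, LS_Sound mix=15) = 6; LS_Casting = 6−4 = 2
Slack_Set construction = LS_Set construction − ES_Set construction = 1 − 0 = 1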